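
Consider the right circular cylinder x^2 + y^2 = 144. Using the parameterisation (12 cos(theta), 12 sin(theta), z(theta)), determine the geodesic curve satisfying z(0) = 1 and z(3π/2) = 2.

Parameterise the cylinder of radius R = 12 as
    r(θ) = (12 cos θ, 12 sin θ, z(θ)).
The arc-length element is
    ds = sqrt(144 + (dz/dθ)^2) dθ,
so the Lagrangian is L = sqrt(144 + z'^2).
L depends on z' only, not on z or θ, so ∂L/∂z = 0 and
    ∂L/∂z' = z' / sqrt(144 + z'^2).
The Euler-Lagrange equation gives
    d/dθ( z' / sqrt(144 + z'^2) ) = 0,
so z' is constant. Integrating once:
    z(θ) = a θ + b,
a helix on the cylinder (a straight line when the cylinder is unrolled). The constants a, b are determined by the endpoint conditions.
With endpoint conditions z(0) = 1 and z(3π/2) = 2: from z(0) = b we get b = 1, and a·3π/2 + 1 = 2 gives a = 2/(3π), so
    z(θ) = (2/(3π)) θ + 1.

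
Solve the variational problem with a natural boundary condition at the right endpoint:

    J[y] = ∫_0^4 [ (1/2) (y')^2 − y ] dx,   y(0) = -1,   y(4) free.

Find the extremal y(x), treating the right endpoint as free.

The Lagrangian L = (1/2) (y')^2 − y gives
    ∂L/∂y = −1,   ∂L/∂y' = y'.
Euler-Lagrange: d/dx(y') − (−1) = 0, i.e. y'' + 1 = 0, so
    y(x) = −(1/2) x^2 + C1 x + C2.
Fixed left endpoint y(0) = -1 ⇒ C2 = -1.
The right endpoint x = 4 is free, so the natural (transversality) condition is ∂L/∂y' |_{x=4} = 0, i.e. y'(4) = 0.
Compute y'(x) = −1 x + C1, so y'(4) = −4 + C1 = 0 ⇒ C1 = 4.
Therefore the extremal is
    y(x) = −x^2/2 + 4 x − 1.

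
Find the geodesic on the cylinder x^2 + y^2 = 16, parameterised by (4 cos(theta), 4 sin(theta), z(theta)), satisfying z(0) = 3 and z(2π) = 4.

Parameterise the cylinder of radius R = 4 as
    r(θ) = (4 cos θ, 4 sin θ, z(θ)).
The arc-length element is
    ds = sqrt(16 + (dz/dθ)^2) dθ,
so the Lagrangian is L = sqrt(16 + z'^2).
L depends on z' only, not on z or θ, so ∂L/∂z = 0 and
    ∂L/∂z' = z' / sqrt(16 + z'^2).
The Euler-Lagrange equation gives
    d/dθ( z' / sqrt(16 + z'^2) ) = 0,
so z' is constant. Integrating once:
    z(θ) = a θ + b,
a helix on the cylinder (a straight line when the cylinder is unrolled). The constants a, b are determined by the endpoint conditions.
With endpoint conditions z(0) = 3 and z(2π) = 4: from z(0) = b we get b = 3, and a·2π + 3 = 4 gives a = 1/(2π), so
    z(θ) = (1/(2π)) θ + 3.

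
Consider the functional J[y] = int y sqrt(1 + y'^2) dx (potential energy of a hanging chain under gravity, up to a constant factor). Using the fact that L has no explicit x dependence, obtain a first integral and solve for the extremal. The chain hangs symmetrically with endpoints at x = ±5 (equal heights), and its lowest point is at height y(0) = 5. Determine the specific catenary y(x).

The Lagrangian L(y, y') = y sqrt(1 + y'^2) has no explicit x dependence, so the Beltrami identity applies:
    L − y' ∂L/∂y' = C.
Compute ∂L/∂y' = y · y' / sqrt(1 + y'^2). Then
    L − y' ∂L/∂y'
    = y sqrt(1 + y'^2) − y · y'^2 / sqrt(1 + y'^2)
    = y (1 + y'^2 − y'^2) / sqrt(1 + y'^2)
    = y / sqrt(1 + y'^2) = C.
Squaring gives y^2 = C^2 (1 + y'^2), i.e.
    y'^2 = y^2 / C^2 − 1.
Separating variables,
    dy / sqrt(y^2 − C^2) = dx / C,
and integrating gives arccosh(y / C) = (x − a)/C, so
    y(x) = C cosh((x − a)/C),
the catenary. The constants C and a are fixed by the two endpoint conditions (and, for the hanging-chain problem, the length constraint selects C).
Now fit the given data. The endpoints x = ±5 are symmetric at equal height, so the catenary is even about its minimum: a = 0 and y(x) = C cosh(x/C). The lowest point is y(0) = C cosh(0) = C, and we are told y(0) = 5, so C = 5. Therefore
    y(x) = 5 cosh(x/5),
and at the endpoints
    y(±5) = 5 cosh(5/5).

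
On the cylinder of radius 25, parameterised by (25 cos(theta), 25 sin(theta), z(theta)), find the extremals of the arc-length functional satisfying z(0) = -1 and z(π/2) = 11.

Parameterise the cylinder of radius R = 25 as
    r(θ) = (25 cos θ, 25 sin θ, z(θ)).
The arc-length element is
    ds = sqrt(625 + (dz/dθ)^2) dθ,
so the Lagrangian is L = sqrt(625 + z'^2).
L depends on z' only, not on z or θ, so ∂L/∂z = 0 and
    ∂L/∂z' = z' / sqrt(625 + z'^2).
The Euler-Lagrange equation gives
    d/dθ( z' / sqrt(625 + z'^2) ) = 0,
so z' is constant. Integrating once:
    z(θ) = a θ + b,
a helix on the cylinder (a straight line when the cylinder is unrolled). The constants a, b are determined by the endpoint conditions.
With endpoint conditions z(0) = -1 and z(π/2) = 11: from z(0) = b we get b = -1, and a·π/2 + -1 = 11 gives a = 24/π, so
    z(θ) = (24/π) θ − 1.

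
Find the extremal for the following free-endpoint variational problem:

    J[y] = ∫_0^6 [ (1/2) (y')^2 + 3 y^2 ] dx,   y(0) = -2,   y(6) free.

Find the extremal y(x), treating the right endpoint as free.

The Lagrangian L = (1/2) (y')^2 + 3 y^2 gives
    ∂L/∂y = 6 y,   ∂L/∂y' = y'.
Euler-Lagrange: y'' − 6 y = 0.
With k = sqrt(6), the general solution is
    y(x) = A cosh(sqrt(6) x) + B sinh(sqrt(6) x).
Fixed left endpoint y(0) = -2 ⇒ A = -2.
The right endpoint x = 6 is free, so the natural (transversality) condition is ∂L/∂y' |_{x=6} = 0, i.e. y'(6) = 0.
Compute y'(x) = A k sinh(k x) + B k cosh(k x), so
    y'(6) = A k sinh(k·6) + B k cosh(k·6) = 0
    ⇒ B = −A tanh(k·6) = 2 tanh(sqrt(6)·6).
Therefore the extremal is
    y(x) = −2 cosh(sqrt(6) x) + 2 tanh(sqrt(6)·6) sinh(sqrt(6) x).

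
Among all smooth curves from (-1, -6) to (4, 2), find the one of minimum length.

Arc-length functional: J[y] = ∫ sqrt(1 + (y')^2) dx.
Lagrangian L = sqrt(1 + (y')^2) has no explicit y dependence, so ∂L/∂y = 0 and the Euler-Lagrange equation gives
    d/dx( y' / sqrt(1 + (y')^2) ) = 0  ⇒  y' / sqrt(1 + (y')^2) = const.
Hence y' is constant, so y(x) is affine.
Fitting the endpoints (-1, -6) and (4, 2):
    slope m = (2 − (-6)) / (4 − (-1)) = 8/5,
    intercept c = (-6) − m·(-1) = -22/5.
Extremal: y(x) = (8/5) x - 22/5.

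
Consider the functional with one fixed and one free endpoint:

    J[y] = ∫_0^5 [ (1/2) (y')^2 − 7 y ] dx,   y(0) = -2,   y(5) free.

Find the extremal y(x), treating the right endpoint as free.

The Lagrangian L = (1/2) (y')^2 − 7 y gives
    ∂L/∂y = −7,   ∂L/∂y' = y'.
Euler-Lagrange: d/dx(y') − (−7) = 0, i.e. y'' + 7 = 0, so
    y(x) = −(7/2) x^2 + C1 x + C2.
Fixed left endpoint y(0) = -2 ⇒ C2 = -2.
The right endpoint x = 5 is free, so the natural (transversality) condition is ∂L/∂y' |_{x=5} = 0, i.e. y'(5) = 0.
Compute y'(x) = −7 x + C1, so y'(5) = −35 + C1 = 0 ⇒ C1 = 35.
Therefore the extremal is
    y(x) = −(7/2) x^2 + 35 x − 2.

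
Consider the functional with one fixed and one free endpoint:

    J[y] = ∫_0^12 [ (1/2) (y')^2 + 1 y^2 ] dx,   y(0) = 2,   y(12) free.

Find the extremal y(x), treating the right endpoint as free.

The Lagrangian L = (1/2) (y')^2 + 1 y^2 gives
    ∂L/∂y = 2 y,   ∂L/∂y' = y'.
Euler-Lagrange: y'' − 2 y = 0.
With k = sqrt(2), the general solution is
    y(x) = A cosh(sqrt(2) x) + B sinh(sqrt(2) x).
Fixed left endpoint y(0) = 2 ⇒ A = 2.
The right endpoint x = 12 is free, so the natural (transversality) condition is ∂L/∂y' |_{x=12} = 0, i.e. y'(12) = 0.
Compute y'(x) = A k sinh(k x) + B k cosh(k x), so
    y'(12) = A k sinh(k·12) + B k cosh(k·12) = 0
    ⇒ B = −A tanh(k·12) = − 2 tanh(sqrt(2)·12).
Therefore the extremal is
    y(x) = 2 cosh(sqrt(2) x) − 2 tanh(sqrt(2)·12) sinh(sqrt(2) x).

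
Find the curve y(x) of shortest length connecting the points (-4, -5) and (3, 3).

Arc-length functional: J[y] = ∫ sqrt(1 + (y')^2) dx.
Lagrangian L = sqrt(1 + (y')^2) has no explicit y dependence, so ∂L/∂y = 0 and the Euler-Lagrange equation gives
    d/dx( y' / sqrt(1 + (y')^2) ) = 0  ⇒  y' / sqrt(1 + (y')^2) = const.
Hence y' is constant, so y(x) is affine.
Fitting the endpoints (-4, -5) and (3, 3):
    slope m = (3 − (-5)) / (3 − (-4)) = 8/7,
    intercept c = (-5) − m·(-4) = -3/7.
Extremal: y(x) = (8/7) x - 3/7.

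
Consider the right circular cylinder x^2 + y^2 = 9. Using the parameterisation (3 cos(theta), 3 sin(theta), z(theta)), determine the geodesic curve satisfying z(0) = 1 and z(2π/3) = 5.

Parameterise the cylinder of radius R = 3 as
    r(θ) = (3 cos θ, 3 sin θ, z(θ)).
The arc-length element is
    ds = sqrt(9 + (dz/dθ)^2) dθ,
so the Lagrangian is L = sqrt(9 + z'^2).
L depends on z' only, not on z or θ, so ∂L/∂z = 0 and
    ∂L/∂z' = z' / sqrt(9 + z'^2).
The Euler-Lagrange equation gives
    d/dθ( z' / sqrt(9 + z'^2) ) = 0,
so z' is constant. Integrating once:
    z(θ) = a θ + b,
a helix on the cylinder (a straight line when the cylinder is unrolled). The constants a, b are determined by the endpoint conditions.
With endpoint conditions z(0) = 1 and z(2π/3) = 5: from z(0) = b we get b = 1, and a·2π/3 + 1 = 5 gives a = 6/π, so
    z(θ) = (6/π) θ + 1.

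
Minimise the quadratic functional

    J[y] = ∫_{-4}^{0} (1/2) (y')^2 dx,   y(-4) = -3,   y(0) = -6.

The Lagrangian is L = (1/2) (y')^2.
Compute ∂L/∂y = 0, ∂L/∂y' = y'.
The Euler-Lagrange equation d/dx(∂L/∂y') − ∂L/∂y = 0 reduces to
    y'' = 0.
Its general solution is
    y(x) = A x + B,
with A, B fixed by the endpoint conditions.
Applying the endpoint conditions y(-4) = -3 and y(0) = -6: solve A·-4 + B = -3 and A·0 + B = -6. Subtracting gives A(0 − -4) = -6 − -3, so A = -3/4, and B = -3 − A·-4 = -6. Therefore
    y(x) = (-3/4) x - 6.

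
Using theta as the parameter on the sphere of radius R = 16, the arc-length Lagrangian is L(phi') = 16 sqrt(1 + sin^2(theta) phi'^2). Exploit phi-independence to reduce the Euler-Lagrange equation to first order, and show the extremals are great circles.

On the sphere of radius R = 16 with spherical coordinates (θ, φ), the induced metric is
    ds^2 = 256(dθ^2 + sin^2(θ) dφ^2).
Parameterise by θ; the arc-length functional is
    J[φ] = ∫ 16 sqrt(1 + sin^2(θ) (dφ/dθ)^2) dθ,
so L = 16 sqrt(1 + sin^2(θ) φ'^2). Compute
    ∂L/∂φ = 0  (L has no explicit φ dependence),
    ∂L/∂φ' = 16 sin^2(θ) φ' / sqrt(1 + sin^2(θ) φ'^2).
Since ∂L/∂φ = 0, the Euler-Lagrange equation
    d/dθ(∂L/∂φ') − ∂L/∂φ = 0
reduces to d/dθ(∂L/∂φ') = 0, i.e. the momentum conjugate to φ is conserved:
    16 sin^2(θ) φ' / sqrt(1 + sin^2(θ) φ'^2) = C.
The overall factor of 16 is constant, so dividing through gives Clairaut's relation sin^2(θ) φ' / sqrt(1 + sin^2(θ) φ'^2) = C' (with C' = C/16). Solving for φ' and integrating gives the great-circle family
    cot(θ) = A cos(φ − φ_0),
i.e. the intersection of the sphere with a plane through the origin. The two constants A and φ_0 (equivalently C and one phase) are fixed by the two endpoint conditions.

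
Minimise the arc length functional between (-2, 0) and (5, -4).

Arc-length functional: J[y] = ∫ sqrt(1 + (y')^2) dx.
Lagrangian L = sqrt(1 + (y')^2) has no explicit y dependence, so ∂L/∂y = 0 and the Euler-Lagrange equation gives
    d/dx( y' / sqrt(1 + (y')^2) ) = 0  ⇒  y' / sqrt(1 + (y')^2) = const.
Hence y' is constant, so y(x) is affine.
Fitting the endpoints (-2, 0) and (5, -4):
    slope m = ((-4) − 0) / (5 − (-2)) = -4/7,
    intercept c = 0 − m·(-2) = -8/7.
Extremal: y(x) = (-4/7) x - 8/7.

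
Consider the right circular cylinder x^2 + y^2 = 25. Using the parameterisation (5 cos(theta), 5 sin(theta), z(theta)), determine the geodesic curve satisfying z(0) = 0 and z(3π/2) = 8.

Parameterise the cylinder of radius R = 5 as
    r(θ) = (5 cos θ, 5 sin θ, z(θ)).
The arc-length element is
    ds = sqrt(25 + (dz/dθ)^2) dθ,
so the Lagrangian is L = sqrt(25 + z'^2).
L depends on z' only, not on z or θ, so ∂L/∂z = 0 and
    ∂L/∂z' = z' / sqrt(25 + z'^2).
The Euler-Lagrange equation gives
    d/dθ( z' / sqrt(25 + z'^2) ) = 0,
so z' is constant. Integrating once:
    z(θ) = a θ + b,
a helix on the cylinder (a straight line when the cylinder is unrolled). The constants a, b are determined by the endpoint conditions.
With endpoint conditions z(0) = 0 and z(3π/2) = 8: from z(0) = b we get b = 0, and a·3π/2 + 0 = 8 gives a = 16/(3π), so
    z(θ) = (16/(3π)) θ.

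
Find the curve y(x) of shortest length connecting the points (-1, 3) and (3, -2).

Arc-length functional: J[y] = ∫ sqrt(1 + (y')^2) dx.
Lagrangian L = sqrt(1 + (y')^2) has no explicit y dependence, so ∂L/∂y = 0 and the Euler-Lagrange equation gives
    d/dx( y' / sqrt(1 + (y')^2) ) = 0  ⇒  y' / sqrt(1 + (y')^2) = const.
Hence y' is constant, so y(x) is affine.
Fitting the endpoints (-1, 3) and (3, -2):
    slope m = ((-2) − 3) / (3 − (-1)) = -5/4,
    intercept c = 3 − m·(-1) = 7/4.
Extremal: y(x) = (-5/4) x + 7/4.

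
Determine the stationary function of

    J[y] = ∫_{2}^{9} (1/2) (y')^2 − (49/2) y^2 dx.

The Lagrangian is L = (1/2) (y')^2 − (49/2) y^2.
Compute ∂L/∂y = -49y, ∂L/∂y' = y'.
The Euler-Lagrange equation d/dx(∂L/∂y') − ∂L/∂y = 0 reduces to
    y'' + 49 y = 0.
Its general solution is
    y(x) = A sin(7x) + B cos(7x),
with A, B fixed by the endpoint conditions.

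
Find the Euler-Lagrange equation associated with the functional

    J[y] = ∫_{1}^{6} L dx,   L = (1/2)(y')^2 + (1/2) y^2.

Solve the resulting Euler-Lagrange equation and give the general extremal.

The Lagrangian is L = (1/2)(y')^2 + (1/2) y^2.
∂L/∂y = y.
∂L/∂y' = y'.
The Euler-Lagrange equation d/dx(∂L/∂y') − ∂L/∂y = 0 becomes:
    y'' - y = 0
General solution: y(x) = A e^x + B e^(-x), where A and B are arbitrary constants fixed by the endpoint conditions.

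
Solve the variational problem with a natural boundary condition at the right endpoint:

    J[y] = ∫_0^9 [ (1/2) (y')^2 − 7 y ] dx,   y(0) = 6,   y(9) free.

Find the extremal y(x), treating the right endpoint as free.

The Lagrangian L = (1/2) (y')^2 − 7 y gives
    ∂L/∂y = −7,   ∂L/∂y' = y'.
Euler-Lagrange: d/dx(y') − (−7) = 0, i.e. y'' + 7 = 0, so
    y(x) = −(7/2) x^2 + C1 x + C2.
Fixed left endpoint y(0) = 6 ⇒ C2 = 6.
The right endpoint x = 9 is free, so the natural (transversality) condition is ∂L/∂y' |_{x=9} = 0, i.e. y'(9) = 0.
Compute y'(x) = −7 x + C1, so y'(9) = −63 + C1 = 0 ⇒ C1 = 63.
Therefore the extremal is
    y(x) = −(7/2) x^2 + 63 x + 6.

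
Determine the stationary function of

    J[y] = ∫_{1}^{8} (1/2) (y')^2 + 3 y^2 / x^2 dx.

The Lagrangian is L = (1/2) (y')^2 + 3 y^2 / x^2.
Compute ∂L/∂y = 6y/x^2, ∂L/∂y' = y'.
The Euler-Lagrange equation d/dx(∂L/∂y') − ∂L/∂y = 0 reduces to
    y'' − 6/x^2 · y = 0  (x > 0).
Its general solution is
    y(x) = A x^3 + B x^(-2),
with A, B fixed by the endpoint conditions.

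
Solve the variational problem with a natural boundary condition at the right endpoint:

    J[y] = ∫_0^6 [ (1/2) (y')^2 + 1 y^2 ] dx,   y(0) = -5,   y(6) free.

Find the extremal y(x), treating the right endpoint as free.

The Lagrangian L = (1/2) (y')^2 + 1 y^2 gives
    ∂L/∂y = 2 y,   ∂L/∂y' = y'.
Euler-Lagrange: y'' − 2 y = 0.
With k = sqrt(2), the general solution is
    y(x) = A cosh(sqrt(2) x) + B sinh(sqrt(2) x).
Fixed left endpoint y(0) = -5 ⇒ A = -5.
The right endpoint x = 6 is free, so the natural (transversality) condition is ∂L/∂y' |_{x=6} = 0, i.e. y'(6) = 0.
Compute y'(x) = A k sinh(k x) + B k cosh(k x), so
    y'(6) = A k sinh(k·6) + B k cosh(k·6) = 0
    ⇒ B = −A tanh(k·6) = 5 tanh(sqrt(2)·6).
Therefore the extremal is
    y(x) = −5 cosh(sqrt(2) x) + 5 tanh(sqrt(2)·6) sinh(sqrt(2) x).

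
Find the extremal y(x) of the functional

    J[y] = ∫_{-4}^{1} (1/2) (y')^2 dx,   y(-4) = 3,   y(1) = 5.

The Lagrangian is L = (1/2) (y')^2.
Compute ∂L/∂y = 0, ∂L/∂y' = y'.
The Euler-Lagrange equation d/dx(∂L/∂y') − ∂L/∂y = 0 reduces to
    y'' = 0.
Its general solution is
    y(x) = A x + B,
with A, B fixed by the endpoint conditions.
Applying the endpoint conditions y(-4) = 3 and y(1) = 5: solve A·-4 + B = 3 and A·1 + B = 5. Subtracting gives A(1 − -4) = 5 − 3, so A = 2/5, and B = 3 − A·-4 = 23/5. Therefore
    y(x) = (2/5) x + 23/5.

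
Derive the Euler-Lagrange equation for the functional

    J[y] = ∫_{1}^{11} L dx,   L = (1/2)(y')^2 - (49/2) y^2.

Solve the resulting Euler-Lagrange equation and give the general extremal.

The Lagrangian is L = (1/2)(y')^2 - (49/2) y^2.
∂L/∂y = -49y.
∂L/∂y' = y'.
The Euler-Lagrange equation d/dx(∂L/∂y') − ∂L/∂y = 0 becomes:
    y'' + 49 y = 0
General solution: y(x) = A sin(7x) + B cos(7x), where A and B are arbitrary constants fixed by the endpoint conditions.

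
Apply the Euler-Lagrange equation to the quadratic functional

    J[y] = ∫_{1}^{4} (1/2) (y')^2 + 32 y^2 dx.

The Lagrangian is L = (1/2) (y')^2 + 32 y^2.
Compute ∂L/∂y = 64y, ∂L/∂y' = y'.
The Euler-Lagrange equation d/dx(∂L/∂y') − ∂L/∂y = 0 reduces to
    y'' − 64 y = 0.
Its general solution is
    y(x) = A e^(8x) + B e^(−8x),
with A, B fixed by the endpoint conditions.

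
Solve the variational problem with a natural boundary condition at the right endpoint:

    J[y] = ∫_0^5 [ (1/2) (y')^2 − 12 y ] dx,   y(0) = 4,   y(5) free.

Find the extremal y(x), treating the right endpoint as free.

The Lagrangian L = (1/2) (y')^2 − 12 y gives
    ∂L/∂y = −12,   ∂L/∂y' = y'.
Euler-Lagrange: d/dx(y') − (−12) = 0, i.e. y'' + 12 = 0, so
    y(x) = −(12/2) x^2 + C1 x + C2.
Fixed left endpoint y(0) = 4 ⇒ C2 = 4.
The right endpoint x = 5 is free, so the natural (transversality) condition is ∂L/∂y' |_{x=5} = 0, i.e. y'(5) = 0.
Compute y'(x) = −12 x + C1, so y'(5) = −60 + C1 = 0 ⇒ C1 = 60.
Therefore the extremal is
    y(x) = −6 x^2 + 60 x + 4.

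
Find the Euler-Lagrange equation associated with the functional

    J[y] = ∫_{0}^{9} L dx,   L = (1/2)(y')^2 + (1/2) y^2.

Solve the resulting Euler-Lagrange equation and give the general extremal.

The Lagrangian is L = (1/2)(y')^2 + (1/2) y^2.
∂L/∂y = y.
∂L/∂y' = y'.
The Euler-Lagrange equation d/dx(∂L/∂y') − ∂L/∂y = 0 becomes:
    y'' - y = 0
General solution: y(x) = A e^x + B e^(-x), where A and B are arbitrary constants fixed by the endpoint conditions.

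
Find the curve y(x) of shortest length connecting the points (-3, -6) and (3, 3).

Arc-length functional: J[y] = ∫ sqrt(1 + (y')^2) dx.
Lagrangian L = sqrt(1 + (y')^2) has no explicit y dependence, so ∂L/∂y = 0 and the Euler-Lagrange equation gives
    d/dx( y' / sqrt(1 + (y')^2) ) = 0  ⇒  y' / sqrt(1 + (y')^2) = const.
Hence y' is constant, so y(x) is affine.
Fitting the endpoints (-3, -6) and (3, 3):
    slope m = (3 − (-6)) / (3 − (-3)) = 3/2,
    intercept c = (-6) − m·(-3) = -3/2.
Extremal: y(x) = (3/2) x - 3/2.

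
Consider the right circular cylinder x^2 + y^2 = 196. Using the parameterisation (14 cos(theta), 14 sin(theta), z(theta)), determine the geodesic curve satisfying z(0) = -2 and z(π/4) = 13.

Parameterise the cylinder of radius R = 14 as
    r(θ) = (14 cos θ, 14 sin θ, z(θ)).
The arc-length element is
    ds = sqrt(196 + (dz/dθ)^2) dθ,
so the Lagrangian is L = sqrt(196 + z'^2).
L depends on z' only, not on z or θ, so ∂L/∂z = 0 and
    ∂L/∂z' = z' / sqrt(196 + z'^2).
The Euler-Lagrange equation gives
    d/dθ( z' / sqrt(196 + z'^2) ) = 0,
so z' is constant. Integrating once:
    z(θ) = a θ + b,
a helix on the cylinder (a straight line when the cylinder is unrolled). The constants a, b are determined by the endpoint conditions.
With endpoint conditions z(0) = -2 and z(π/4) = 13: from z(0) = b we get b = -2, and a·π/4 + -2 = 13 gives a = 60/π, so
    z(θ) = (60/π) θ − 2.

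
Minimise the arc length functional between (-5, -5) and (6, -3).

Arc-length functional: J[y] = ∫ sqrt(1 + (y')^2) dx.
Lagrangian L = sqrt(1 + (y')^2) has no explicit y dependence, so ∂L/∂y = 0 and the Euler-Lagrange equation gives
    d/dx( y' / sqrt(1 + (y')^2) ) = 0  ⇒  y' / sqrt(1 + (y')^2) = const.
Hence y' is constant, so y(x) is affine.
Fitting the endpoints (-5, -5) and (6, -3):
    slope m = ((-3) − (-5)) / (6 − (-5)) = 2/11,
    intercept c = (-5) − m·(-5) = -45/11.
Extremal: y(x) = (2/11) x - 45/11.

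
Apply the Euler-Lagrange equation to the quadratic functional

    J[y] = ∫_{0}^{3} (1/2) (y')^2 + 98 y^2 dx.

The Lagrangian is L = (1/2) (y')^2 + 98 y^2.
Compute ∂L/∂y = 196y, ∂L/∂y' = y'.
The Euler-Lagrange equation d/dx(∂L/∂y') − ∂L/∂y = 0 reduces to
    y'' − 196 y = 0.
Its general solution is
    y(x) = A e^(14x) + B e^(−14x),
with A, B fixed by the endpoint conditions.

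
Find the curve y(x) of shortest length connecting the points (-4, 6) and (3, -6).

Arc-length functional: J[y] = ∫ sqrt(1 + (y')^2) dx.
Lagrangian L = sqrt(1 + (y')^2) has no explicit y dependence, so ∂L/∂y = 0 and the Euler-Lagrange equation gives
    d/dx( y' / sqrt(1 + (y')^2) ) = 0  ⇒  y' / sqrt(1 + (y')^2) = const.
Hence y' is constant, so y(x) is affine.
Fitting the endpoints (-4, 6) and (3, -6):
    slope m = ((-6) − 6) / (3 − (-4)) = -12/7,
    intercept c = 6 − m·(-4) = -6/7.
Extremal: y(x) = (-12/7) x - 6/7.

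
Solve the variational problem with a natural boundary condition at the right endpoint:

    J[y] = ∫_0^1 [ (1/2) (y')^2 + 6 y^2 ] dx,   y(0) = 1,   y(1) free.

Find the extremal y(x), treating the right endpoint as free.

The Lagrangian L = (1/2) (y')^2 + 6 y^2 gives
    ∂L/∂y = 12 y,   ∂L/∂y' = y'.
Euler-Lagrange: y'' − 12 y = 0.
With k = sqrt(12), the general solution is
    y(x) = A cosh(sqrt(12) x) + B sinh(sqrt(12) x).
Fixed left endpoint y(0) = 1 ⇒ A = 1.
The right endpoint x = 1 is free, so the natural (transversality) condition is ∂L/∂y' |_{x=1} = 0, i.e. y'(1) = 0.
Compute y'(x) = A k sinh(k x) + B k cosh(k x), so
    y'(1) = A k sinh(k·1) + B k cosh(k·1) = 0
    ⇒ B = −A tanh(k·1) = − tanh(sqrt(12)·1).
Therefore the extremal is
    y(x) = cosh(sqrt(12) x) − tanh(sqrt(12)·1) sinh(sqrt(12) x).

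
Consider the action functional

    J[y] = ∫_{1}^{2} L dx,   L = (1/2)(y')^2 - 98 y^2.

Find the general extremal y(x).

The Lagrangian is L = (1/2)(y')^2 - 98 y^2.
∂L/∂y = -196y.
∂L/∂y' = y'.
The Euler-Lagrange equation d/dx(∂L/∂y') − ∂L/∂y = 0 becomes:
    y'' + 196 y = 0
General solution: y(x) = A sin(14x) + B cos(14x), where A and B are arbitrary constants fixed by the endpoint conditions.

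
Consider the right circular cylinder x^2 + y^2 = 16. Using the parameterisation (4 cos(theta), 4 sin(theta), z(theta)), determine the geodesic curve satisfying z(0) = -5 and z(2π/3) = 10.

Parameterise the cylinder of radius R = 4 as
    r(θ) = (4 cos θ, 4 sin θ, z(θ)).
The arc-length element is
    ds = sqrt(16 + (dz/dθ)^2) dθ,
so the Lagrangian is L = sqrt(16 + z'^2).
L depends on z' only, not on z or θ, so ∂L/∂z = 0 and
    ∂L/∂z' = z' / sqrt(16 + z'^2).
The Euler-Lagrange equation gives
    d/dθ( z' / sqrt(16 + z'^2) ) = 0,
so z' is constant. Integrating once:
    z(θ) = a θ + b,
a helix on the cylinder (a straight line when the cylinder is unrolled). The constants a, b are determined by the endpoint conditions.
With endpoint conditions z(0) = -5 and z(2π/3) = 10: from z(0) = b we get b = -5, and a·2π/3 + -5 = 10 gives a = 45/(2π), so
    z(θ) = (45/(2π)) θ − 5.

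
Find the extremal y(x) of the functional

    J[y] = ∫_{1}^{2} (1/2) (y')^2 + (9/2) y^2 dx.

The Lagrangian is L = (1/2) (y')^2 + (9/2) y^2.
Compute ∂L/∂y = 9y, ∂L/∂y' = y'.
The Euler-Lagrange equation d/dx(∂L/∂y') − ∂L/∂y = 0 reduces to
    y'' − 9 y = 0.
Its general solution is
    y(x) = A e^(3x) + B e^(−3x),
with A, B fixed by the endpoint conditions.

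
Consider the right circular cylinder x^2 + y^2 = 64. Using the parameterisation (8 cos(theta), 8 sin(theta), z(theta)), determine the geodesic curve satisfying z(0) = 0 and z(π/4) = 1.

Parameterise the cylinder of radius R = 8 as
    r(θ) = (8 cos θ, 8 sin θ, z(θ)).
The arc-length element is
    ds = sqrt(64 + (dz/dθ)^2) dθ,
so the Lagrangian is L = sqrt(64 + z'^2).
L depends on z' only, not on z or θ, so ∂L/∂z = 0 and
    ∂L/∂z' = z' / sqrt(64 + z'^2).
The Euler-Lagrange equation gives
    d/dθ( z' / sqrt(64 + z'^2) ) = 0,
so z' is constant. Integrating once:
    z(θ) = a θ + b,
a helix on the cylinder (a straight line when the cylinder is unrolled). The constants a, b are determined by the endpoint conditions.
With endpoint conditions z(0) = 0 and z(π/4) = 1: from z(0) = b we get b = 0, and a·π/4 + 0 = 1 gives a = 4/π, so
    z(θ) = (4/π) θ.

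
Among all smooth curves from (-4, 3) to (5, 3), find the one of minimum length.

Arc-length functional: J[y] = ∫ sqrt(1 + (y')^2) dx.
Lagrangian L = sqrt(1 + (y')^2) has no explicit y dependence, so ∂L/∂y = 0 and the Euler-Lagrange equation gives
    d/dx( y' / sqrt(1 + (y')^2) ) = 0  ⇒  y' / sqrt(1 + (y')^2) = const.
Hence y' is constant, so y(x) is affine.
Fitting the endpoints (-4, 3) and (5, 3):
    slope m = (3 − 3) / (5 − (-4)) = 0,
    intercept c = 3 − m·(-4) = 3.
Extremal: y(x) = 3.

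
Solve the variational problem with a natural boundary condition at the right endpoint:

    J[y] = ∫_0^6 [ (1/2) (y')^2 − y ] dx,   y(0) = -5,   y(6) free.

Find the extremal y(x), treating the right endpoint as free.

The Lagrangian L = (1/2) (y')^2 − y gives
    ∂L/∂y = −1,   ∂L/∂y' = y'.
Euler-Lagrange: d/dx(y') − (−1) = 0, i.e. y'' + 1 = 0, so
    y(x) = −(1/2) x^2 + C1 x + C2.
Fixed left endpoint y(0) = -5 ⇒ C2 = -5.
The right endpoint x = 6 is free, so the natural (transversality) condition is ∂L/∂y' |_{x=6} = 0, i.e. y'(6) = 0.
Compute y'(x) = −1 x + C1, so y'(6) = −6 + C1 = 0 ⇒ C1 = 6.
Therefore the extremal is
    y(x) = −x^2/2 + 6 x − 5.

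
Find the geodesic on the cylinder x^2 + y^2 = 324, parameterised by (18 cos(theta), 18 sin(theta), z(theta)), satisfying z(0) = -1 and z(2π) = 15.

Parameterise the cylinder of radius R = 18 as
    r(θ) = (18 cos θ, 18 sin θ, z(θ)).
The arc-length element is
    ds = sqrt(324 + (dz/dθ)^2) dθ,
so the Lagrangian is L = sqrt(324 + z'^2).
L depends on z' only, not on z or θ, so ∂L/∂z = 0 and
    ∂L/∂z' = z' / sqrt(324 + z'^2).
The Euler-Lagrange equation gives
    d/dθ( z' / sqrt(324 + z'^2) ) = 0,
so z' is constant. Integrating once:
    z(θ) = a θ + b,
a helix on the cylinder (a straight line when the cylinder is unrolled). The constants a, b are determined by the endpoint conditions.
With endpoint conditions z(0) = -1 and z(2π) = 15: from z(0) = b we get b = -1, and a·2π + -1 = 15 gives a = 8/π, so
    z(θ) = (8/π) θ − 1.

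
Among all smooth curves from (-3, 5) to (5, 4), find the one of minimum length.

Arc-length functional: J[y] = ∫ sqrt(1 + (y')^2) dx.
Lagrangian L = sqrt(1 + (y')^2) has no explicit y dependence, so ∂L/∂y = 0 and the Euler-Lagrange equation gives
    d/dx( y' / sqrt(1 + (y')^2) ) = 0  ⇒  y' / sqrt(1 + (y')^2) = const.
Hence y' is constant, so y(x) is affine.
Fitting the endpoints (-3, 5) and (5, 4):
    slope m = (4 − 5) / (5 − (-3)) = -1/8,
    intercept c = 5 − m·(-3) = 37/8.
Extremal: y(x) = (-1/8) x + 37/8.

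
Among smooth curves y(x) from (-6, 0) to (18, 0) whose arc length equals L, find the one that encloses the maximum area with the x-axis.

Set up the augmented Lagrangian using a multiplier λ for the length constraint:
    F(y, y') = y − λ sqrt(1 + y'^2).
F has no explicit x dependence, so the Beltrami identity yields a first integral
    F − y' ∂F/∂y' = C.
Compute ∂F/∂y' = −λ y' / sqrt(1 + y'^2). Then
    y − λ sqrt(1 + y'^2) + λ y'^2 / sqrt(1 + y'^2) = C
    ⇒  y − λ / sqrt(1 + y'^2) = C.
Solving for y' and integrating gives
    (x − a)^2 + (y − b)^2 = λ^2,
a circular arc of radius λ. The constants a, b are determined by the endpoint conditions y(-6) = y(18) = 0, and λ is fixed implicitly by the length constraint
    ∫_{-6}^{18} sqrt(1 + y'^2) dx = L.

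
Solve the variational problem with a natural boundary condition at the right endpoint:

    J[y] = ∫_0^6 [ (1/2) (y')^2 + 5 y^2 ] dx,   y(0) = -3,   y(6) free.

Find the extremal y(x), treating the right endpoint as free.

The Lagrangian L = (1/2) (y')^2 + 5 y^2 gives
    ∂L/∂y = 10 y,   ∂L/∂y' = y'.
Euler-Lagrange: y'' − 10 y = 0.
With k = sqrt(10), the general solution is
    y(x) = A cosh(sqrt(10) x) + B sinh(sqrt(10) x).
Fixed left endpoint y(0) = -3 ⇒ A = -3.
The right endpoint x = 6 is free, so the natural (transversality) condition is ∂L/∂y' |_{x=6} = 0, i.e. y'(6) = 0.
Compute y'(x) = A k sinh(k x) + B k cosh(k x), so
    y'(6) = A k sinh(k·6) + B k cosh(k·6) = 0
    ⇒ B = −A tanh(k·6) = 3 tanh(sqrt(10)·6).
Therefore the extremal is
    y(x) = −3 cosh(sqrt(10) x) + 3 tanh(sqrt(10)·6) sinh(sqrt(10) x).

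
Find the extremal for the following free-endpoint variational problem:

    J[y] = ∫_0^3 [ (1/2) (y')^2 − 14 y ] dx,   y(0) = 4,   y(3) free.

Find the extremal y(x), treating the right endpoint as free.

The Lagrangian L = (1/2) (y')^2 − 14 y gives
    ∂L/∂y = −14,   ∂L/∂y' = y'.
Euler-Lagrange: d/dx(y') − (−14) = 0, i.e. y'' + 14 = 0, so
    y(x) = −(14/2) x^2 + C1 x + C2.
Fixed left endpoint y(0) = 4 ⇒ C2 = 4.
The right endpoint x = 3 is free, so the natural (transversality) condition is ∂L/∂y' |_{x=3} = 0, i.e. y'(3) = 0.
Compute y'(x) = −14 x + C1, so y'(3) = −42 + C1 = 0 ⇒ C1 = 42.
Therefore the extremal is
    y(x) = −7 x^2 + 42 x + 4.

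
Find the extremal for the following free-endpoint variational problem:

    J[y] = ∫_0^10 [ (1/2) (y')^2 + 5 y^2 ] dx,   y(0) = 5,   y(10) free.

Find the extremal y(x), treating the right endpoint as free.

The Lagrangian L = (1/2) (y')^2 + 5 y^2 gives
    ∂L/∂y = 10 y,   ∂L/∂y' = y'.
Euler-Lagrange: y'' − 10 y = 0.
With k = sqrt(10), the general solution is
    y(x) = A cosh(sqrt(10) x) + B sinh(sqrt(10) x).
Fixed left endpoint y(0) = 5 ⇒ A = 5.
The right endpoint x = 10 is free, so the natural (transversality) condition is ∂L/∂y' |_{x=10} = 0, i.e. y'(10) = 0.
Compute y'(x) = A k sinh(k x) + B k cosh(k x), so
    y'(10) = A k sinh(k·10) + B k cosh(k·10) = 0
    ⇒ B = −A tanh(k·10) = − 5 tanh(sqrt(10)·10).
Therefore the extremal is
    y(x) = 5 cosh(sqrt(10) x) − 5 tanh(sqrt(10)·10) sinh(sqrt(10) x).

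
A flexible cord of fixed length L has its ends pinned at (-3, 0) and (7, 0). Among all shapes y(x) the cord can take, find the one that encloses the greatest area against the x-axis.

Set up the augmented Lagrangian using a multiplier λ for the length constraint:
    F(y, y') = y − λ sqrt(1 + y'^2).
F has no explicit x dependence, so the Beltrami identity yields a first integral
    F − y' ∂F/∂y' = C.
Compute ∂F/∂y' = −λ y' / sqrt(1 + y'^2). Then
    y − λ sqrt(1 + y'^2) + λ y'^2 / sqrt(1 + y'^2) = C
    ⇒  y − λ / sqrt(1 + y'^2) = C.
Solving for y' and integrating gives
    (x − a)^2 + (y − b)^2 = λ^2,
a circular arc of radius λ. The constants a, b are determined by the endpoint conditions y(-3) = y(7) = 0, and λ is fixed implicitly by the length constraint
    ∫_{-3}^{7} sqrt(1 + y'^2) dx = L.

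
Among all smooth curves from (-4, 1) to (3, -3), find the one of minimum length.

Arc-length functional: J[y] = ∫ sqrt(1 + (y')^2) dx.
Lagrangian L = sqrt(1 + (y')^2) has no explicit y dependence, so ∂L/∂y = 0 and the Euler-Lagrange equation gives
    d/dx( y' / sqrt(1 + (y')^2) ) = 0  ⇒  y' / sqrt(1 + (y')^2) = const.
Hence y' is constant, so y(x) is affine.
Fitting the endpoints (-4, 1) and (3, -3):
    slope m = ((-3) − 1) / (3 − (-4)) = -4/7,
    intercept c = 1 − m·(-4) = -9/7.
Extremal: y(x) = (-4/7) x - 9/7.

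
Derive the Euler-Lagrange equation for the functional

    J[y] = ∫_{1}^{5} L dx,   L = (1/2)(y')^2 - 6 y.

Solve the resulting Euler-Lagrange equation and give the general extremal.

The Lagrangian is L = (1/2)(y')^2 - 6 y.
∂L/∂y = -6.
∂L/∂y' = y'.
The Euler-Lagrange equation d/dx(∂L/∂y') − ∂L/∂y = 0 becomes:
    y'' + 6 = 0
General solution: y(x) = -3 x^2 + A x + B, where A and B are arbitrary constants fixed by the endpoint conditions.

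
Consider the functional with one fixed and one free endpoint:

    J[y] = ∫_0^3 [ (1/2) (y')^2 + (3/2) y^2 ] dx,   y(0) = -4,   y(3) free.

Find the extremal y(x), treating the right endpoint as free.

The Lagrangian L = (1/2) (y')^2 + (3/2) y^2 gives
    ∂L/∂y = 3 y,   ∂L/∂y' = y'.
Euler-Lagrange: y'' − 3 y = 0.
With k = sqrt(3), the general solution is
    y(x) = A cosh(sqrt(3) x) + B sinh(sqrt(3) x).
Fixed left endpoint y(0) = -4 ⇒ A = -4.
The right endpoint x = 3 is free, so the natural (transversality) condition is ∂L/∂y' |_{x=3} = 0, i.e. y'(3) = 0.
Compute y'(x) = A k sinh(k x) + B k cosh(k x), so
    y'(3) = A k sinh(k·3) + B k cosh(k·3) = 0
    ⇒ B = −A tanh(k·3) = 4 tanh(sqrt(3)·3).
Therefore the extremal is
    y(x) = −4 cosh(sqrt(3) x) + 4 tanh(sqrt(3)·3) sinh(sqrt(3) x).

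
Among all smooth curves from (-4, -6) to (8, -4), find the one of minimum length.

Arc-length functional: J[y] = ∫ sqrt(1 + (y')^2) dx.
Lagrangian L = sqrt(1 + (y')^2) has no explicit y dependence, so ∂L/∂y = 0 and the Euler-Lagrange equation gives
    d/dx( y' / sqrt(1 + (y')^2) ) = 0  ⇒  y' / sqrt(1 + (y')^2) = const.
Hence y' is constant, so y(x) is affine.
Fitting the endpoints (-4, -6) and (8, -4):
    slope m = ((-4) − (-6)) / (8 − (-4)) = 1/6,
    intercept c = (-6) − m·(-4) = -16/3.
Extremal: y(x) = (1/6) x - 16/3.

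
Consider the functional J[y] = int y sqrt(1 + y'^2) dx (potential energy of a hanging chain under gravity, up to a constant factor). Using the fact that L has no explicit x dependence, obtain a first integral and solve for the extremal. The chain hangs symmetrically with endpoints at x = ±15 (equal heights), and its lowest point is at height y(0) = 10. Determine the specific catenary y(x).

The Lagrangian L(y, y') = y sqrt(1 + y'^2) has no explicit x dependence, so the Beltrami identity applies:
    L − y' ∂L/∂y' = C.
Compute ∂L/∂y' = y · y' / sqrt(1 + y'^2). Then
    L − y' ∂L/∂y'
    = y sqrt(1 + y'^2) − y · y'^2 / sqrt(1 + y'^2)
    = y (1 + y'^2 − y'^2) / sqrt(1 + y'^2)
    = y / sqrt(1 + y'^2) = C.
Squaring gives y^2 = C^2 (1 + y'^2), i.e.
    y'^2 = y^2 / C^2 − 1.
Separating variables,
    dy / sqrt(y^2 − C^2) = dx / C,
and integrating gives arccosh(y / C) = (x − a)/C, so
    y(x) = C cosh((x − a)/C),
the catenary. The constants C and a are fixed by the two endpoint conditions (and, for the hanging-chain problem, the length constraint selects C).
Now fit the given data. The endpoints x = ±15 are symmetric at equal height, so the catenary is even about its minimum: a = 0 and y(x) = C cosh(x/C). The lowest point is y(0) = C cosh(0) = C, and we are told y(0) = 10, so C = 10. Therefore
    y(x) = 10 cosh(x/10),
and at the endpoints
    y(±15) = 10 cosh(15/10).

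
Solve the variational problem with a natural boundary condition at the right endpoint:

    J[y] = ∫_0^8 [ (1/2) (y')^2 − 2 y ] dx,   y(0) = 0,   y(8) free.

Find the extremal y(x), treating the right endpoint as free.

The Lagrangian L = (1/2) (y')^2 − 2 y gives
    ∂L/∂y = −2,   ∂L/∂y' = y'.
Euler-Lagrange: d/dx(y') − (−2) = 0, i.e. y'' + 2 = 0, so
    y(x) = −(2/2) x^2 + C1 x + C2.
Fixed left endpoint y(0) = 0 ⇒ C2 = 0.
The right endpoint x = 8 is free, so the natural (transversality) condition is ∂L/∂y' |_{x=8} = 0, i.e. y'(8) = 0.
Compute y'(x) = −2 x + C1, so y'(8) = −16 + C1 = 0 ⇒ C1 = 16.
Therefore the extremal is
    y(x) = −x^2 + 16 x.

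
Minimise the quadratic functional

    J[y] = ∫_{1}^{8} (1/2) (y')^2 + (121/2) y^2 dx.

The Lagrangian is L = (1/2) (y')^2 + (121/2) y^2.
Compute ∂L/∂y = 121y, ∂L/∂y' = y'.
The Euler-Lagrange equation d/dx(∂L/∂y') − ∂L/∂y = 0 reduces to
    y'' − 121 y = 0.
Its general solution is
    y(x) = A e^(11x) + B e^(−11x),
with A, B fixed by the endpoint conditions.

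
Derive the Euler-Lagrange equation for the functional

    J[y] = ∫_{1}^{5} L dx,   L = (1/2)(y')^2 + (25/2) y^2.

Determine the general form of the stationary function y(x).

The Lagrangian is L = (1/2)(y')^2 + (25/2) y^2.
∂L/∂y = 25y.
∂L/∂y' = y'.
The Euler-Lagrange equation d/dx(∂L/∂y') − ∂L/∂y = 0 becomes:
    y'' - 25 y = 0
General solution: y(x) = A e^(5x) + B e^(-5x), where A and B are arbitrary constants fixed by the endpoint conditions.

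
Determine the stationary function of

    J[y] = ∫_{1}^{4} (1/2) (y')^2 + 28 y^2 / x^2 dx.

The Lagrangian is L = (1/2) (y')^2 + 28 y^2 / x^2.
Compute ∂L/∂y = 56y/x^2, ∂L/∂y' = y'.
The Euler-Lagrange equation d/dx(∂L/∂y') − ∂L/∂y = 0 reduces to
    y'' − 56/x^2 · y = 0  (x > 0).
Its general solution is
    y(x) = A x^8 + B x^(-7),
with A, B fixed by the endpoint conditions.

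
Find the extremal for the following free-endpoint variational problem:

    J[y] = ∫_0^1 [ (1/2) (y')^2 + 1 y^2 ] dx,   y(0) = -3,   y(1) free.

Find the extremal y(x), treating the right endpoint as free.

The Lagrangian L = (1/2) (y')^2 + 1 y^2 gives
    ∂L/∂y = 2 y,   ∂L/∂y' = y'.
Euler-Lagrange: y'' − 2 y = 0.
With k = sqrt(2), the general solution is
    y(x) = A cosh(sqrt(2) x) + B sinh(sqrt(2) x).
Fixed left endpoint y(0) = -3 ⇒ A = -3.
The right endpoint x = 1 is free, so the natural (transversality) condition is ∂L/∂y' |_{x=1} = 0, i.e. y'(1) = 0.
Compute y'(x) = A k sinh(k x) + B k cosh(k x), so
    y'(1) = A k sinh(k·1) + B k cosh(k·1) = 0
    ⇒ B = −A tanh(k·1) = 3 tanh(sqrt(2)·1).
Therefore the extremal is
    y(x) = −3 cosh(sqrt(2) x) + 3 tanh(sqrt(2)·1) sinh(sqrt(2) x).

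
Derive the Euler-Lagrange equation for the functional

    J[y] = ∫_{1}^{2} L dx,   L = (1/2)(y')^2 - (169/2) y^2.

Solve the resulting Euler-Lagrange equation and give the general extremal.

The Lagrangian is L = (1/2)(y')^2 - (169/2) y^2.
∂L/∂y = -169y.
∂L/∂y' = y'.
The Euler-Lagrange equation d/dx(∂L/∂y') − ∂L/∂y = 0 becomes:
    y'' + 169 y = 0
General solution: y(x) = A sin(13x) + B cos(13x), where A and B are arbitrary constants fixed by the endpoint conditions.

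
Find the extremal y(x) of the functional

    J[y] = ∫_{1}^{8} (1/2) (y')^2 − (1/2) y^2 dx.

The Lagrangian is L = (1/2) (y')^2 − (1/2) y^2.
Compute ∂L/∂y = -y, ∂L/∂y' = y'.
The Euler-Lagrange equation d/dx(∂L/∂y') − ∂L/∂y = 0 reduces to
    y'' + y = 0.
Its general solution is
    y(x) = A sin(x) + B cos(x),
with A, B fixed by the endpoint conditions.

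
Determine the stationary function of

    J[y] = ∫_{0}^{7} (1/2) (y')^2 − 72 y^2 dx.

The Lagrangian is L = (1/2) (y')^2 − 72 y^2.
Compute ∂L/∂y = -144y, ∂L/∂y' = y'.
The Euler-Lagrange equation d/dx(∂L/∂y') − ∂L/∂y = 0 reduces to
    y'' + 144 y = 0.
Its general solution is
    y(x) = A sin(12x) + B cos(12x),
with A, B fixed by the endpoint conditions.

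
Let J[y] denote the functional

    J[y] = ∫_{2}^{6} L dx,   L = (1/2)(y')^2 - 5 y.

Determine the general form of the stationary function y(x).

The Lagrangian is L = (1/2)(y')^2 - 5 y.
∂L/∂y = -5.
∂L/∂y' = y'.
The Euler-Lagrange equation d/dx(∂L/∂y') − ∂L/∂y = 0 becomes:
    y'' + 5 = 0
General solution: y(x) = -(5/2) x^2 + A x + B, where A and B are arbitrary constants fixed by the endpoint conditions.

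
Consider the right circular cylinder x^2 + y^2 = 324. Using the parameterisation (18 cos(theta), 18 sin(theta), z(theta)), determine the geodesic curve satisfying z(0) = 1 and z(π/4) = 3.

Parameterise the cylinder of radius R = 18 as
    r(θ) = (18 cos θ, 18 sin θ, z(θ)).
The arc-length element is
    ds = sqrt(324 + (dz/dθ)^2) dθ,
so the Lagrangian is L = sqrt(324 + z'^2).
L depends on z' only, not on z or θ, so ∂L/∂z = 0 and
    ∂L/∂z' = z' / sqrt(324 + z'^2).
The Euler-Lagrange equation gives
    d/dθ( z' / sqrt(324 + z'^2) ) = 0,
so z' is constant. Integrating once:
    z(θ) = a θ + b,
a helix on the cylinder (a straight line when the cylinder is unrolled). The constants a, b are determined by the endpoint conditions.
With endpoint conditions z(0) = 1 and z(π/4) = 3: from z(0) = b we get b = 1, and a·π/4 + 1 = 3 gives a = 8/π, so
    z(θ) = (8/π) θ + 1.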